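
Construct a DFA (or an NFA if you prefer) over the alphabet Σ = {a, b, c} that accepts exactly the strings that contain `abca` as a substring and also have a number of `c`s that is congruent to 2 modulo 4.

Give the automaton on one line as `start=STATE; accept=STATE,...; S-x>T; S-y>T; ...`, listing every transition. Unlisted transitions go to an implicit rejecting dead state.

Run two small machines in parallel and take their product. One (5 states) tracks whether and how much of `abca` has been seen; the other (4 states) tracks the count of `c`s modulo 4. Each combined state is a pair, one component from each; accept when both components accept.
          a    b    c  
>  q0     q1   q0   q2 
   q1     q1   q3   q2 
   q2     q4   q2   q5 
   q3     q1   q0   q6 
   q4     q4   q7   q5 
   q5     q8   q5   q9 
   q6    q10   q2   q5 
   q7     q4   q2  q11 
   q8     q8  q12   q9 
   q9    q13   q9   q0 
   q10   q10  q10  q14 
   q11   q14   q5   q9 
   q12    q8   q5  q15 
   q13   q13  q16   q0 
 * q14   q14  q14  q17 
   q15   q17   q9   q0 
   q16   q13   q9  q18 
   q17   q17  q17  q19 
   q18   q19   q0   q2 
   q19   q19  q19  q10 
(> = start, * = accepting)

start=q0; accept=q14; q0-a>q1; q0-b>q0; q0-c>q2; q1-a>q1; q1-b>q3; q1-c>q2; q2-a>q4; q2-b>q2; q2-c>q5; q3-a>q1; q3-b>q0; q3-c>q6; q4-a>q4; q4-b>q7; q4-c>q5; q5-a>q8; q5-b>q5; q5-c>q9; q6-a>q10; q6-b>q2; q6-c>q5; q7-a>q4; q7-b>q2; q7-c>q11; q8-a>q8; q8-b>q12; q8-c>q9; q9-a>q13; q9-b>q9; q9-c>q0; q10-a>q10; q10-b>q10; q10-c>q14; q11-a>q14; q11-b>q5; q11-c>q9; q12-a>q8; q12-b>q5; q12-c>q15; q13-a>q13; q13-b>q16; q13-c>q0; q14-a>q14; q14-b>q14; q14-c>q17; q15-a>q17; q15-b>q9; q15-c>q0; q16-a>q13; q16-b>q9; q16-c>q18; q17-a>q17; q17-b>q17; q17-c>q19; q18-a>q19; q18-b>q0; q18-c>q2; q19-a>q19; q19-b>q19; q19-c>q10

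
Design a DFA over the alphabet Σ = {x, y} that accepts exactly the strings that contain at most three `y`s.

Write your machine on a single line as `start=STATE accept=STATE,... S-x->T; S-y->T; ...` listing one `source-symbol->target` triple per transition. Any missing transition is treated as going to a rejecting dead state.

Count `y`s, saturating at 4: states q0 through q3 mean 0 through 3 `y`s seen; q4 means more than 3. Each `y` increments (capped at q4); other symbols loop. Accept from {q0, q1, q2, q3}.
        x   y  
>* q0   q0  q1 
 * q1   q1  q2 
 * q2   q2  q3 
 * q3   q3  q4 
   q4   q4  q4 
(> = start, * = accepting)

start=q0; accept=q0,q1,q2,q3; q0-x->q0; q0-y->q1; q1-x->q1; q1-y->q2; q2-x->q2; q2-y->q3; q3-x->q3; q3-y->q4; q4-x->q4; q4-y->q4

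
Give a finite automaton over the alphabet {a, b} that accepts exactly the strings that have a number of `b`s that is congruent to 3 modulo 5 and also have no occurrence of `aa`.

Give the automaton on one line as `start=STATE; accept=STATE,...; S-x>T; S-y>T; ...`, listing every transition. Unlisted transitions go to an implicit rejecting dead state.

Run two small machines in parallel and take their product. One (5 states) tracks the count of `b`s modulo 5; the other (3 states) tracks partial matches of the forbidden pattern `aa`. Each combined state is a pair, one component from each; accept when both components accept. Minimizing collapses redundant product states.
11 states suffice.
          a    b  
>  S0     S1   S2 
   S1     S3   S2 
   S2     S4   S5 
   S3     S3   S3 
   S4     S3   S5 
   S5     S6   S7 
   S6     S3   S7 
 * S7     S8   S9 
 * S8     S3   S9 
   S9    S10   S0 
   S10    S3   S0 
(> = start, * = accepting)

start=S0; accept=S7,S8; S0-a>S1; S0-b>S2; S1-a>S3; S1-b>S2; S2-a>S4; S2-b>S5; S3-a>S3; S3-b>S3; S4-a>S3; S4-b>S5; S5-a>S6; S5-b>S7; S6-a>S3; S6-b>S7; S7-a>S8; S7-b>S9; S8-a>S3; S8-b>S9; S9-a>S10; S9-b>S0; S10-a>S3; S10-b>S0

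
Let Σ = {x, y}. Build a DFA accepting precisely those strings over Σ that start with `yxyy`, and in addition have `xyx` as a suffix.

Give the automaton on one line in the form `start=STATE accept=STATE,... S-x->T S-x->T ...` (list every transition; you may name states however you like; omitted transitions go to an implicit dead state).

Build one automaton per condition and run them in lockstep. The first has 6 states tracking whether the input so far still matches the prefix `yxyy`; the second has 4 states tracking how much of the suffix `xyx` has currently been matched. A product state is a pair (one from each), accepting exactly when both do. After merging equivalent states the machine shrinks.
A 9-state machine:
        x   y  
>  s0   s1  s2 
   s1   s1  s1 
   s2   s3  s1 
   s3   s1  s4 
   s4   s1  s5 
   s5   s6  s5 
   s6   s6  s7 
   s7   s8  s5 
 * s8   s6  s7 
(> = start, * = accepting)

start=s0 accept=s8 s0-x->s1 s0-y->s2 s1-x->s1 s1-y->s1 s2-x->s3 s2-y->s1 s3-x->s1 s3-y->s4 s4-x->s1 s4-y->s5 s5-x->s6 s5-y->s5 s6-x->s6 s6-y->s7 s7-x->s8 s7-y->s5 s8-x->s6 s8-y->s7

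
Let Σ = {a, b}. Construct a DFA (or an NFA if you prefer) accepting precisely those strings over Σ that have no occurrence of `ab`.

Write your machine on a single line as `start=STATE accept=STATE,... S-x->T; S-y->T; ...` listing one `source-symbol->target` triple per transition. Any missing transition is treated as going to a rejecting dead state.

start=q0; accept=q0,q1; q0-a->q1; q0-b->q0; q1-a->q1; q1-b->q2; q2-a->q2; q2-b->q2

Track partial matches of the forbidden pattern `ab`. State q2 is a dead state reached once `ab` has occurred; every other state accepts. q0 means no part of `ab` is currently matched.
        a   b  
>* q0   q1  q0 
 * q1   q1  q2 
   q2   q2  q2 
(> = start, * = accepting)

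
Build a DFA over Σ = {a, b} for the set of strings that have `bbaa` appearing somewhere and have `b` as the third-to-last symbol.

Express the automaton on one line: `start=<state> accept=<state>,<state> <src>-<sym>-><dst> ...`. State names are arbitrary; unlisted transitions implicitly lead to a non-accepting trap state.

Build one automaton per condition and run them in lockstep. The first has 5 states tracking whether and how much of `bbaa` has been seen; the second has 15 states tracking the last 3 symbols read. A product state is a pair (one from each), accepting exactly when both do. After merging equivalent states the machine shrinks.
A 12-state machine:
          a    b  
>  s0     s0   s1 
   s1     s0   s2 
   s2     s3   s2 
   s3     s4   s1 
 * s4     s5   s6 
   s5     s5   s6 
   s6     s7   s8 
   s7     s4   s9 
   s8    s10  s11 
 * s9     s7   s8 
 * s10    s4   s9 
 * s11   s10  s11 
(> = start, * = accepting)

start=s0 accept=s4,s9,s10,s11 s0-a->s0 s0-b->s1 s1-a->s0 s1-b->s2 s2-a->s3 s2-b->s2 s3-a->s4 s3-b->s1 s4-a->s5 s4-b->s6 s5-a->s5 s5-b->s6 s6-a->s7 s6-b->s8 s7-a->s4 s7-b->s9 s8-a->s10 s8-b->s11 s9-a->s7 s9-b->s8 s10-a->s4 s10-b->s9 s11-a->s10 s11-b->s11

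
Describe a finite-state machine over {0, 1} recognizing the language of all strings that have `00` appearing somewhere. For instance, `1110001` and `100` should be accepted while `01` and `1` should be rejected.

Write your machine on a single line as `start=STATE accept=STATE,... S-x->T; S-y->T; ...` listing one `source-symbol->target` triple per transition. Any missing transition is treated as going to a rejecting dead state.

States A..B record the length of the longest prefix of `00` that matches the current input suffix. Reaching C means `00` has been seen, and we stay there forever. Accept from C.
With 3 states:
       0  1 
>  A   B  A 
   B   C  A 
 * C   C  C 
(> = start, * = accepting)

start=A; accept=C; A-0->B; A-1->A; B-0->C; B-1->A; C-0->C; C-1->C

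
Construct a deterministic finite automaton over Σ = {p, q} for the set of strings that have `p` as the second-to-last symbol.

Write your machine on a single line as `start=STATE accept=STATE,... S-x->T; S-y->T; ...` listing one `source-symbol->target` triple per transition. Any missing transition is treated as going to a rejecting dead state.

start=A; accept=D,E; A-p->B; A-q->C; B-p->D; B-q->E; C-p->F; C-q->G; D-p->D; D-q->E; E-p->F; E-q->G; F-p->D; F-q->E; G-p->F; G-q->G

Because acceptance depends on a position counted from the end, the machine has to buffer the most recent 2 symbols. Make each state the string of the last up-to-2 symbols read; on input `x` shift the window left and append `x`. Accept when the buffered window has length 2 and begins with `p`.
       p  q 
>  A   B  C 
   B   D  E 
   C   F  G 
 * D   D  E 
 * E   F  G 
   F   D  E 
   G   F  G 
(> = start, * = accepting)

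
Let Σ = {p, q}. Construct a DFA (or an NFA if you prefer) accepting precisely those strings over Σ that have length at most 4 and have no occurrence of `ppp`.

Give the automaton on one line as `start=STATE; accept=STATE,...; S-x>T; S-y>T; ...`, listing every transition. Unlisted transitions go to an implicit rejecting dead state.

start=s0; accept=s0,s1,s2,s3,s4,s5,s7,s8,s9; s0-p>s1; s0-q>s2; s1-p>s3; s1-q>s4; s2-p>s5; s2-q>s4; s3-p>s6; s3-q>s7; s4-p>s7; s4-q>s7; s5-p>s8; s5-q>s7; s6-p>s6; s6-q>s6; s7-p>s9; s7-q>s9; s8-p>s6; s8-q>s9; s9-p>s6; s9-q>s6

Handle the two conditions separately and then intersect. One (6 states) tracks the input length, saturating at 5; the other (4 states) tracks partial matches of the forbidden pattern `ppp`. Each combined state is a pair, one component from each; accept when both components accept. Minimizing collapses redundant product states.
        p   q  
>* s0   s1  s2 
 * s1   s3  s4 
 * s2   s5  s4 
 * s3   s6  s7 
 * s4   s7  s7 
 * s5   s8  s7 
   s6   s6  s6 
 * s7   s9  s9 
 * s8   s6  s9 
 * s9   s6  s6 
(> = start, * = accepting)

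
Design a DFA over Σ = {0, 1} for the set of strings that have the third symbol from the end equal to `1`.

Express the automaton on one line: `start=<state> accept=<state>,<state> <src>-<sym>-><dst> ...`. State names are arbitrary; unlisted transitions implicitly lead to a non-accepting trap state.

start=S0 accept=S11,S12,S13,S14 S0-0->S1 S0-1->S2 S1-0->S3 S1-1->S4 S2-0->S5 S2-1->S6 S3-0->S7 S3-1->S8 S4-0->S9 S4-1->S10 S5-0->S11 S5-1->S12 S6-0->S13 S6-1->S14 S7-0->S7 S7-1->S8 S8-0->S9 S8-1->S10 S9-0->S11 S9-1->S12 S10-0->S13 S10-1->S14 S11-0->S7 S11-1->S8 S12-0->S9 S12-1->S10 S13-0->S11 S13-1->S12 S14-0->S13 S14-1->S14

A DFA must remember the last 3 symbols (since which symbol is third-to-last isn't known until the input ends). Use one state per possible window of the last ≤3 symbols; accept from those whose window starts with `1`.
          0    1  
>  S0     S1   S2 
   S1     S3   S4 
   S2     S5   S6 
   S3     S7   S8 
   S4     S9  S10 
   S5    S11  S12 
   S6    S13  S14 
   S7     S7   S8 
   S8     S9  S10 
   S9    S11  S12 
   S10   S13  S14 
 * S11    S7   S8 
 * S12    S9  S10 
 * S13   S11  S12 
 * S14   S13  S14 
(> = start, * = accepting)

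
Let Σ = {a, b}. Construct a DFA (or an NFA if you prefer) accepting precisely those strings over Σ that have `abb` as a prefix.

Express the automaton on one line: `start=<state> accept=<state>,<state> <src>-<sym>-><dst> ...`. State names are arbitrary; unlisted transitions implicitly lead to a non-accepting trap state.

start=S0 accept=S3 S0-a->S1 S0-b->S4 S1-a->S4 S1-b->S2 S2-a->S4 S2-b->S3 S3-a->S3 S3-b->S3 S4-a->S4 S4-b->S4

Walk along `abb` while the input agrees: from S0 take `a` to S1, and so on. Any deviation drops to the rejecting sink S4. Once S3 is reached the prefix is confirmed and every continuation is accepted.
        a   b  
>  S0   S1  S4 
   S1   S4  S2 
   S2   S4  S3 
 * S3   S3  S3 
   S4   S4  S4 
(> = start, * = accepting)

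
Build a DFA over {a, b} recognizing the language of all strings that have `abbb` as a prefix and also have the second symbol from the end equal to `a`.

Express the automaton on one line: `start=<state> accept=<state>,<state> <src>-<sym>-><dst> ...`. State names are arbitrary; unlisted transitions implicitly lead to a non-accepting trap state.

start=s0 accept=s11,s12 s0-a->s1 s0-b->s2 s1-a->s3 s1-b->s4 s2-a->s5 s2-b->s6 s3-a->s3 s3-b->s7 s4-a->s5 s4-b->s8 s5-a->s3 s5-b->s7 s6-a->s5 s6-b->s6 s7-a->s5 s7-b->s6 s8-a->s5 s8-b->s9 s9-a->s10 s9-b->s9 s10-a->s11 s10-b->s12 s11-a->s11 s11-b->s12 s12-a->s10 s12-b->s9

Build one automaton per condition and run them in lockstep. The first has 6 states tracking whether the input so far still matches the prefix `abbb`; the second has 7 states tracking the last 2 symbols read. A product state is a pair (one from each), accepting exactly when both do.
A 13-state machine:
          a    b  
>  s0     s1   s2 
   s1     s3   s4 
   s2     s5   s6 
   s3     s3   s7 
   s4     s5   s8 
   s5     s3   s7 
   s6     s5   s6 
   s7     s5   s6 
   s8     s5   s9 
   s9    s10   s9 
   s10   s11  s12 
 * s11   s11  s12 
 * s12   s10   s9 
(> = start, * = accepting)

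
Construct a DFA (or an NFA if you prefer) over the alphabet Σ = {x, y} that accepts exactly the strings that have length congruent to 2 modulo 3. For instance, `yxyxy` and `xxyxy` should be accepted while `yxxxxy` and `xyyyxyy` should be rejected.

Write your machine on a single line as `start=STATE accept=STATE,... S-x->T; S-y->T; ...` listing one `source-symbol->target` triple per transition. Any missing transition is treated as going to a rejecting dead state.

start=S0; accept=S2; S0-x->S1; S0-y->S1; S1-x->S2; S1-y->S2; S2-x->S0; S2-y->S0

Only the length mod 3 matters, so use a 3-cycle: from any state, every input symbol moves to the next state, wrapping S2 back to S0. Mark S2 accepting.
3 states suffice.
        x   y  
>  S0   S1  S1 
   S1   S2  S2 
 * S2   S0  S0 
(> = start, * = accepting)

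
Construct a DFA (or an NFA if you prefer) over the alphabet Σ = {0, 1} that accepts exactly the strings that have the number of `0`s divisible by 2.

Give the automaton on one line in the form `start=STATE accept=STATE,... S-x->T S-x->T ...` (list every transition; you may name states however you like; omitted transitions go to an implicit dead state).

start=A accept=A A-0->B A-1->A B-0->A B-1->B

The only thing that matters is how many `0`s have appeared, reduced mod 2. Use one state per residue: A for 0, …, B for 1. Reading `0` moves to the next residue; anything else stays put. A is accepting.
       0  1 
>* A   B  A 
   B   A  B 
(> = start, * = accepting)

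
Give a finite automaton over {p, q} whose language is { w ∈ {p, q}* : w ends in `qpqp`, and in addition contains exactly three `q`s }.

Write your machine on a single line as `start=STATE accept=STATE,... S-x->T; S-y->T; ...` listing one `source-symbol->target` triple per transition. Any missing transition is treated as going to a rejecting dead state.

Build one automaton per condition and run them in lockstep. The first has 5 states tracking how much of the suffix `qpqp` has currently been matched; the second has 5 states tracking the count of `q`s, saturating at 4. A product state is a pair (one from each), accepting exactly when both do.
A 19-state machine:
          p    q  
>  s0     s0   s1 
   s1     s2   s3 
   s2     s4   s5 
   s3     s6   s7 
   s4     s4   s3 
   s5     s8   s7 
   s6     s9  s10 
   s7    s11  s12 
   s8     s9  s10 
   s9     s9   s7 
   s10   s13  s12 
   s11   s14  s15 
   s12   s16  s12 
 * s13   s14  s15 
   s14   s14  s12 
   s15   s17  s12 
   s16   s18  s15 
   s17   s18  s15 
   s18   s18  s12 
(> = start, * = accepting)

start=s0; accept=s13; s0-p->s0; s0-q->s1; s1-p->s2; s1-q->s3; s2-p->s4; s2-q->s5; s3-p->s6; s3-q->s7; s4-p->s4; s4-q->s3; s5-p->s8; s5-q->s7; s6-p->s9; s6-q->s10; s7-p->s11; s7-q->s12; s8-p->s9; s8-q->s10; s9-p->s9; s9-q->s7; s10-p->s13; s10-q->s12; s11-p->s14; s11-q->s15; s12-p->s16; s12-q->s12; s13-p->s14; s13-q->s15; s14-p->s14; s14-q->s12; s15-p->s17; s15-q->s12; s16-p->s18; s16-q->s15; s17-p->s18; s17-q->s15; s18-p->s18; s18-q->s12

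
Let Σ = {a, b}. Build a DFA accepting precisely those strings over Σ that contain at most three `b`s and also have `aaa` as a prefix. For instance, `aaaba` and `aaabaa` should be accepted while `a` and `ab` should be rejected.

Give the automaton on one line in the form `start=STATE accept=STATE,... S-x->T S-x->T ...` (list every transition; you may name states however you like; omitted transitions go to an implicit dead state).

start=s0 accept=s5,s7,s9,s10 s0-a->s1 s0-b->s2 s1-a->s3 s1-b->s2 s2-a->s2 s2-b->s4 s3-a->s5 s3-b->s2 s4-a->s4 s4-b->s6 s5-a->s5 s5-b->s7 s6-a->s6 s6-b->s8 s7-a->s7 s7-b->s9 s8-a->s8 s8-b->s8 s9-a->s9 s9-b->s10 s10-a->s10 s10-b->s11 s11-a->s11 s11-b->s11

Run two small machines in parallel and take their product. The first has 5 states tracking the count of `b`s, saturating at 4; the second has 5 states tracking whether the input so far still matches the prefix `aaa`. A product state is a pair (one from each), accepting exactly when both do.
A 12-state machine:
          a    b  
>  s0     s1   s2 
   s1     s3   s2 
   s2     s2   s4 
   s3     s5   s2 
   s4     s4   s6 
 * s5     s5   s7 
   s6     s6   s8 
 * s7     s7   s9 
   s8     s8   s8 
 * s9     s9  s10 
 * s10   s10  s11 
   s11   s11  s11 
(> = start, * = accepting)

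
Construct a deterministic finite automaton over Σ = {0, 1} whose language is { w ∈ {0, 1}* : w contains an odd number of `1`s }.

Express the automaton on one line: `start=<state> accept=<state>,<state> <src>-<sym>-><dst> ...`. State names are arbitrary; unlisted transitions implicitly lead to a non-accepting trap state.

Keep the running count of `1`s modulo 2: each `1` advances along the cycle s0 → s1 → s0 while other symbols loop. Accept at s1.
2 states suffice.
        0   1  
>  s0   s0  s1 
 * s1   s1  s0 
(> = start, * = accepting)

start=s0 accept=s1 s0-0->s0 s0-1->s1 s1-0->s1 s1-1->s0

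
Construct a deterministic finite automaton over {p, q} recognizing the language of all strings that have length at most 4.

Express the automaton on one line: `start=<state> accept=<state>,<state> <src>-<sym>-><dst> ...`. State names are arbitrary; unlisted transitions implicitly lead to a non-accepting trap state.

We only need to distinguish lengths 0, 1, …, 4, and '>4'. Chain s0 → s1 → s2 → s3 → s4 → s5 on every symbol, with s5 looping. Accepting states: {s0, s1, s2, s3, s4}.
        p   q  
>* s0   s1  s1 
 * s1   s2  s2 
 * s2   s3  s3 
 * s3   s4  s4 
 * s4   s5  s5 
   s5   s5  s5 
(> = start, * = accepting)

start=s0 accept=s0,s1,s2,s3,s4 s0-p->s1 s0-q->s1 s1-p->s2 s1-q->s2 s2-p->s3 s2-q->s3 s3-p->s4 s3-q->s4 s4-p->s5 s4-q->s5 s5-p->s5 s5-q->s5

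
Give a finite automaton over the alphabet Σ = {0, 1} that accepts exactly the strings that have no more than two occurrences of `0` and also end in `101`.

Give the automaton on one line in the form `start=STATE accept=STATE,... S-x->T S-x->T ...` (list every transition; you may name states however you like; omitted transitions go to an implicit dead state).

Build one automaton per condition and run them in lockstep. One (4 states) tracks the count of `0`s, saturating at 3; the other (4 states) tracks how much of the suffix `101` has currently been matched. Each combined state is a pair, one component from each; accept when both components accept.
          0    1  
>  s0     s1   s2 
   s1     s3   s4 
   s2     s5   s2 
   s3     s6   s7 
   s4     s8   s4 
   s5     s3   s9 
   s6     s6  s10 
   s7    s11   s7 
   s8     s6  s12 
 * s9     s8   s4 
   s10   s11  s10 
   s11    s6  s13 
 * s12   s11   s7 
   s13   s11  s10 
(> = start, * = accepting)

start=s0 accept=s9,s12 s0-0->s1 s0-1->s2 s1-0->s3 s1-1->s4 s2-0->s5 s2-1->s2 s3-0->s6 s3-1->s7 s4-0->s8 s4-1->s4 s5-0->s3 s5-1->s9 s6-0->s6 s6-1->s10 s7-0->s11 s7-1->s7 s8-0->s6 s8-1->s12 s9-0->s8 s9-1->s4 s10-0->s11 s10-1->s10 s11-0->s6 s11-1->s13 s12-0->s11 s12-1->s7 s13-0->s11 s13-1->s10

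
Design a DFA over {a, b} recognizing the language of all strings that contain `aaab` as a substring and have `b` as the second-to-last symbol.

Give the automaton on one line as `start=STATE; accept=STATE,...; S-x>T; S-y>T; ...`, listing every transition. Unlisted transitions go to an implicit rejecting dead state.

start=q0; accept=q9,q10; q0-a>q1; q0-b>q2; q1-a>q3; q1-b>q4; q2-a>q5; q2-b>q6; q3-a>q7; q3-b>q4; q4-a>q5; q4-b>q6; q5-a>q3; q5-b>q4; q6-a>q5; q6-b>q6; q7-a>q7; q7-b>q8; q8-a>q9; q8-b>q10; q9-a>q11; q9-b>q8; q10-a>q9; q10-b>q10; q11-a>q11; q11-b>q8

Handle the two conditions separately and then intersect. One (5 states) tracks whether and how much of `aaab` has been seen; the other (7 states) tracks the last 2 symbols read. Each combined state is a pair, one component from each; accept when both components accept.
12 states suffice.
          a    b  
>  q0     q1   q2 
   q1     q3   q4 
   q2     q5   q6 
   q3     q7   q4 
   q4     q5   q6 
   q5     q3   q4 
   q6     q5   q6 
   q7     q7   q8 
   q8     q9  q10 
 * q9    q11   q8 
 * q10    q9  q10 
   q11   q11   q8 
(> = start, * = accepting)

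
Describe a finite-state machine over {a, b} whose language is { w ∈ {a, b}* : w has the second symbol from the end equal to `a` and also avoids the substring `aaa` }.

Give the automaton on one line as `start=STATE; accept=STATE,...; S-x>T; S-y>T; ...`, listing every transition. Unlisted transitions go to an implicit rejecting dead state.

start=s0; accept=s2,s3; s0-a>s1; s0-b>s0; s1-a>s2; s1-b>s3; s2-a>s4; s2-b>s3; s3-a>s1; s3-b>s0; s4-a>s4; s4-b>s4

Handle the two conditions separately and then intersect. The first has 7 states tracking the last 2 symbols read; the second has 4 states tracking partial matches of the forbidden pattern `aaa`. A product state is a pair (one from each), accepting exactly when both do. After merging equivalent states the machine shrinks.
5 states suffice.
        a   b  
>  s0   s1  s0 
   s1   s2  s3 
 * s2   s4  s3 
 * s3   s1  s0 
   s4   s4  s4 
(> = start, * = accepting)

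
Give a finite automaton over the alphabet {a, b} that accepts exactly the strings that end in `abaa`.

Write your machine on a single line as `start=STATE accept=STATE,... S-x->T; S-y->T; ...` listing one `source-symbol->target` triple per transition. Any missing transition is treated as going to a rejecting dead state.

start=s0; accept=s4; s0-a->s1; s0-b->s0; s1-a->s1; s1-b->s2; s2-a->s3; s2-b->s0; s3-a->s4; s3-b->s2; s4-a->s1; s4-b->s2

Let each state record the length of the longest suffix of the input read so far that is also a prefix of `abaa`. s1 means the last symbol is `a`; s2 means the last 2 symbols are `ab`; s3 means the last 3 symbols are `aba`; s4 means the last 4 symbols are `abaa`. Accept only at s4, where the string currently ends in `abaa`.
        a   b  
>  s0   s1  s0 
   s1   s1  s2 
   s2   s3  s0 
   s3   s4  s2 
 * s4   s1  s2 
(> = start, * = accepting)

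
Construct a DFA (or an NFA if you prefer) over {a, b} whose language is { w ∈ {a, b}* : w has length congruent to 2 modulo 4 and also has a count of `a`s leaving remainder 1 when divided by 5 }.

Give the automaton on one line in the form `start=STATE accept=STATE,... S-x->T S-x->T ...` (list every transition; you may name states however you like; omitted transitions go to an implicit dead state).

Run two small machines in parallel and take their product. The first has 4 states tracking the input length modulo 4; the second has 5 states tracking the count of `a`s modulo 5. A product state is a pair (one from each), accepting exactly when both do.
A 20-state machine:
          a    b  
>  q0     q1   q2 
   q1     q3   q4 
   q2     q4   q5 
   q3     q6   q7 
 * q4     q7   q8 
   q5     q8   q9 
   q6    q10  q11 
   q7    q11  q12 
   q8    q12  q13 
   q9    q13   q0 
   q10    q2  q14 
   q11   q14  q15 
   q12   q15  q16 
   q13   q16   q1 
   q14    q5  q17 
   q15   q17  q18 
   q16   q18   q3 
   q17    q9  q19 
   q18   q19   q6 
   q19    q0  q10 
(> = start, * = accepting)

start=q0 accept=q4 q0-a->q1 q0-b->q2 q1-a->q3 q1-b->q4 q2-a->q4 q2-b->q5 q3-a->q6 q3-b->q7 q4-a->q7 q4-b->q8 q5-a->q8 q5-b->q9 q6-a->q10 q6-b->q11 q7-a->q11 q7-b->q12 q8-a->q12 q8-b->q13 q9-a->q13 q9-b->q0 q10-a->q2 q10-b->q14 q11-a->q14 q11-b->q15 q12-a->q15 q12-b->q16 q13-a->q16 q13-b->q1 q14-a->q5 q14-b->q17 q15-a->q17 q15-b->q18 q16-a->q18 q16-b->q3 q17-a->q9 q17-b->q19 q18-a->q19 q18-b->q6 q19-a->q0 q19-b->q10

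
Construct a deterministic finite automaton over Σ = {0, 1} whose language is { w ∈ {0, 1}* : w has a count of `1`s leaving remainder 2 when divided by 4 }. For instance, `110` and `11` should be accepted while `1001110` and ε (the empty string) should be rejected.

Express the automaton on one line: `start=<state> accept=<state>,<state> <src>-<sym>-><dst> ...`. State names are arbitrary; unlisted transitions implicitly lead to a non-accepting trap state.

start=q0 accept=q2 q0-0->q0 q0-1->q1 q1-0->q1 q1-1->q2 q2-0->q2 q2-1->q3 q3-0->q3 q3-1->q0

The only thing that matters is how many `1`s have appeared, reduced mod 4. Use one state per residue: q0 for 0, …, q3 for 3. Reading `1` moves to the next residue; anything else stays put. q2 is accepting.
4 states suffice.
        0   1  
>  q0   q0  q1 
   q1   q1  q2 
 * q2   q2  q3 
   q3   q3  q0 
(> = start, * = accepting)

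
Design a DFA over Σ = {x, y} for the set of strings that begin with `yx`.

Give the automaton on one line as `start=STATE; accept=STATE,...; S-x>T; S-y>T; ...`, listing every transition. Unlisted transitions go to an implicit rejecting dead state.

start=S0; accept=S2; S0-x>S3; S0-y>S1; S1-x>S2; S1-y>S3; S2-x>S2; S2-y>S2; S3-x>S3; S3-y>S3

Check the first 2 symbols one by one: S0 through S1 record how many have matched `yx` so far; any wrong symbol goes to the dead state S3. After all 2 match we enter the accepting sink S2.
A 4-state machine:
        x   y  
>  S0   S3  S1 
   S1   S2  S3 
 * S2   S2  S2 
   S3   S3  S3 
(> = start, * = accepting)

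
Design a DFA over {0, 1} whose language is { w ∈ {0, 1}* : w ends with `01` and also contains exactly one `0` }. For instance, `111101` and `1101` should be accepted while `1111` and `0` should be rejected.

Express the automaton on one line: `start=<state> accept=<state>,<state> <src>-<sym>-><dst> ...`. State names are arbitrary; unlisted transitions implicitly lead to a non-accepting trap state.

Build one automaton per condition and run them in lockstep. One (3 states) tracks how much of the suffix `01` has currently been matched; the other (3 states) tracks the count of `0`s, saturating at 2. Each combined state is a pair, one component from each; accept when both components accept.
7 states suffice.
        0   1  
>  q0   q1  q0 
   q1   q2  q3 
   q2   q2  q4 
 * q3   q2  q5 
   q4   q2  q6 
   q5   q2  q5 
   q6   q2  q6 
(> = start, * = accepting)

start=q0 accept=q3 q0-0->q1 q0-1->q0 q1-0->q2 q1-1->q3 q2-0->q2 q2-1->q4 q3-0->q2 q3-1->q5 q4-0->q2 q4-1->q6 q5-0->q2 q5-1->q5 q6-0->q2 q6-1->q6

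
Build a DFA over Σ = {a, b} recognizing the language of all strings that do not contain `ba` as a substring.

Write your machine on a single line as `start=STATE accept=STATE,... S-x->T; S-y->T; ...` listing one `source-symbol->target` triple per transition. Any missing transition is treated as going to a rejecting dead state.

This is the complement of 'contains `ba`'. Use the same substring-matching states — q0 through q2 holding how much of `ba` has just been matched — but flip the accepting set: everything except the trap q2 accepts.
A 3-state machine:
        a   b  
>* q0   q0  q1 
 * q1   q2  q1 
   q2   q2  q2 
(> = start, * = accepting)

start=q0; accept=q0,q1; q0-a->q0; q0-b->q1; q1-a->q2; q1-b->q1; q2-a->q2; q2-b->q2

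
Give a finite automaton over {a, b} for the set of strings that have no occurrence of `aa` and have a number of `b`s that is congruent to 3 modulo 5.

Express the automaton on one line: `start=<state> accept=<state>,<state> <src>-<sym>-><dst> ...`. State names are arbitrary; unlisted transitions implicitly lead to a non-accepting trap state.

start=q0 accept=q8,q10 q0-a->q1 q0-b->q2 q1-a->q3 q1-b->q2 q2-a->q4 q2-b->q5 q3-a->q3 q3-b->q6 q4-a->q6 q4-b->q5 q5-a->q7 q5-b->q8 q6-a->q6 q6-b->q9 q7-a->q9 q7-b->q8 q8-a->q10 q8-b->q11 q9-a->q9 q9-b->q12 q10-a->q12 q10-b->q11 q11-a->q13 q11-b->q0 q12-a->q12 q12-b->q14 q13-a->q14 q13-b->q0 q14-a->q14 q14-b->q3

Build one automaton per condition and run them in lockstep. One (3 states) tracks partial matches of the forbidden pattern `aa`; the other (5 states) tracks the count of `b`s modulo 5. Each combined state is a pair, one component from each; accept when both components accept.
15 states suffice.
          a    b  
>  q0     q1   q2 
   q1     q3   q2 
   q2     q4   q5 
   q3     q3   q6 
   q4     q6   q5 
   q5     q7   q8 
   q6     q6   q9 
   q7     q9   q8 
 * q8    q10  q11 
   q9     q9  q12 
 * q10   q12  q11 
   q11   q13   q0 
   q12   q12  q14 
   q13   q14   q0 
   q14   q14   q3 
(> = start, * = accepting)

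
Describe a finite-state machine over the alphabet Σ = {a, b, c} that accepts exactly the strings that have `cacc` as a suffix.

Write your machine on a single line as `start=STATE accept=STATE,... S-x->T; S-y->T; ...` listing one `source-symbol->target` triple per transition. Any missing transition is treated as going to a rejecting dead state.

Let each state record the length of the longest suffix of the input read so far that is also a prefix of `cacc`. S1 means the last symbol is `c`; S2 means the last 2 symbols are `ca`; S3 means the last 3 symbols are `cac`; S4 means the last 4 symbols are `cacc`. Accept only at S4, where the string currently ends in `cacc`.
        a   b   c  
>  S0   S0  S0  S1 
   S1   S2  S0  S1 
   S2   S0  S0  S3 
   S3   S2  S0  S4 
 * S4   S2  S0  S1 
(> = start, * = accepting)

start=S0; accept=S4; S0-a->S0; S0-b->S0; S0-c->S1; S1-a->S2; S1-b->S0; S1-c->S1; S2-a->S0; S2-b->S0; S2-c->S3; S3-a->S2; S3-b->S0; S3-c->S4; S4-a->S2; S4-b->S0; S4-c->S1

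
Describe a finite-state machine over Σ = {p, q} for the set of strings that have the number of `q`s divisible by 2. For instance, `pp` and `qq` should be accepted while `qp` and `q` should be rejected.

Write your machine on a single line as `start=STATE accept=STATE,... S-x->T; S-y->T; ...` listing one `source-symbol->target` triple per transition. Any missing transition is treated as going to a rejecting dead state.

start=S0; accept=S0; S0-p->S0; S0-q->S1; S1-p->S1; S1-q->S0

Keep the running count of `q`s modulo 2: each `q` advances along the cycle S0 → S1 → S0 while other symbols loop. Accept at S0.
2 states suffice.
        p   q  
>* S0   S0  S1 
   S1   S1  S0 
(> = start, * = accepting)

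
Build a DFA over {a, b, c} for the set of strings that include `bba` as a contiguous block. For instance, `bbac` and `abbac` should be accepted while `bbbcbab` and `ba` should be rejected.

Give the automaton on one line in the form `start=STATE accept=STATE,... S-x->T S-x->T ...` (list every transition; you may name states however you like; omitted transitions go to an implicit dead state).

States q0..q2 record the length of the longest prefix of `bba` that matches the current input suffix. Reaching q3 means `bba` has been seen, and we stay there forever. Accept from q3.
4 states suffice.
        a   b   c  
>  q0   q0  q1  q0 
   q1   q0  q2  q0 
   q2   q3  q2  q0 
 * q3   q3  q3  q3 
(> = start, * = accepting)

start=q0 accept=q3 q0-a->q0 q0-b->q1 q0-c->q0 q1-a->q0 q1-b->q2 q1-c->q0 q2-a->q3 q2-b->q2 q2-c->q0 q3-a->q3 q3-b->q3 q3-c->q3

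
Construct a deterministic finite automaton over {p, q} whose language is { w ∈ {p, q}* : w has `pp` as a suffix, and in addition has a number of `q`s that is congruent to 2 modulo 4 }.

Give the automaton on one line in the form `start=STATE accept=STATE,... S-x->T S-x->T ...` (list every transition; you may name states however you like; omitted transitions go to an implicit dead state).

Build one automaton per condition and run them in lockstep. One (3 states) tracks how much of the suffix `pp` has currently been matched; the other (4 states) tracks the count of `q`s modulo 4. Each combined state is a pair, one component from each; accept when both components accept. Equivalent product states are then merged.
With 6 states:
        p   q  
>  s0   s0  s1 
   s1   s1  s2 
   s2   s3  s4 
   s3   s5  s4 
   s4   s4  s0 
 * s5   s5  s4 
(> = start, * = accepting)

start=s0 accept=s5 s0-p->s0 s0-q->s1 s1-p->s1 s1-q->s2 s2-p->s3 s2-q->s4 s3-p->s5 s3-q->s4 s4-p->s4 s4-q->s0 s5-p->s5 s5-q->s4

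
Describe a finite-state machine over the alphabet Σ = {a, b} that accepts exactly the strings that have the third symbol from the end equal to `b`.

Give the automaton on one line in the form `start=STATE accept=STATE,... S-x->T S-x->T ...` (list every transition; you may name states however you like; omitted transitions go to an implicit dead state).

Because acceptance depends on a position counted from the end, the machine has to buffer the most recent 3 symbols. Make each state the string of the last up-to-3 symbols read; on input `x` shift the window left and append `x`. Accept when the buffered window has length 3 and begins with `b`.
15 states suffice.
          a    b  
>  s0     s1   s2 
   s1     s3   s4 
   s2     s5   s6 
   s3     s7   s8 
   s4     s9  s10 
   s5    s11  s12 
   s6    s13  s14 
   s7     s7   s8 
   s8     s9  s10 
   s9    s11  s12 
   s10   s13  s14 
 * s11    s7   s8 
 * s12    s9  s10 
 * s13   s11  s12 
 * s14   s13  s14 
(> = start, * = accepting)

start=s0 accept=s11,s12,s13,s14 s0-a->s1 s0-b->s2 s1-a->s3 s1-b->s4 s2-a->s5 s2-b->s6 s3-a->s7 s3-b->s8 s4-a->s9 s4-b->s10 s5-a->s11 s5-b->s12 s6-a->s13 s6-b->s14 s7-a->s7 s7-b->s8 s8-a->s9 s8-b->s10 s9-a->s11 s9-b->s12 s10-a->s13 s10-b->s14 s11-a->s7 s11-b->s8 s12-a->s9 s12-b->s10 s13-a->s11 s13-b->s12 s14-a->s13 s14-b->s14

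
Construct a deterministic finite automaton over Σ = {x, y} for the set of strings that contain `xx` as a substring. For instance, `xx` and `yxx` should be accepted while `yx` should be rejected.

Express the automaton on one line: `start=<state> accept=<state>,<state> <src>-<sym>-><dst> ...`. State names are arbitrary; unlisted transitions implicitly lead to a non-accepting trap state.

States A..B record the length of the longest prefix of `xx` that matches the current input suffix. Reaching C means `xx` has been seen, and we stay there forever. Accept from C.
3 states suffice.
       x  y 
>  A   B  A 
   B   C  A 
 * C   C  C 
(> = start, * = accepting)

start=A accept=C A-x->B A-y->A B-x->C B-y->A C-x->C C-y->C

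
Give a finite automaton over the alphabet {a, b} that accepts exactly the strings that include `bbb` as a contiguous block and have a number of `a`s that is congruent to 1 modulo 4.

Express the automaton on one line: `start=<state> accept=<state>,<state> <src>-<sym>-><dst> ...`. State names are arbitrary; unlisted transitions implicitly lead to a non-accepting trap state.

Handle the two conditions separately and then intersect. The first has 4 states tracking whether and how much of `bbb` has been seen; the second has 4 states tracking the count of `a`s modulo 4. A product state is a pair (one from each), accepting exactly when both do.
With 16 states:
          a    b  
>  s0     s1   s2 
   s1     s3   s4 
   s2     s1   s5 
   s3     s6   s7 
   s4     s3   s8 
   s5     s1   s9 
   s6     s0  s10 
   s7     s6  s11 
   s8     s3  s12 
   s9    s12   s9 
   s10    s0  s13 
   s11    s6  s14 
 * s12   s14  s12 
   s13    s0  s15 
   s14   s15  s14 
   s15    s9  s15 
(> = start, * = accepting)

start=s0 accept=s12 s0-a->s1 s0-b->s2 s1-a->s3 s1-b->s4 s2-a->s1 s2-b->s5 s3-a->s6 s3-b->s7 s4-a->s3 s4-b->s8 s5-a->s1 s5-b->s9 s6-a->s0 s6-b->s10 s7-a->s6 s7-b->s11 s8-a->s3 s8-b->s12 s9-a->s12 s9-b->s9 s10-a->s0 s10-b->s13 s11-a->s6 s11-b->s14 s12-a->s14 s12-b->s12 s13-a->s0 s13-b->s15 s14-a->s15 s14-b->s14 s15-a->s9 s15-b->s15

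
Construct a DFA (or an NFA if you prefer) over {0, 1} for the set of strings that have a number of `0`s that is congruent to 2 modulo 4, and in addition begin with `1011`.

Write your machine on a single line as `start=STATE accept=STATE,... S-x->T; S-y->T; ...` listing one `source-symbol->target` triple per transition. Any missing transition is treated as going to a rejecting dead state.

Run two small machines in parallel and take their product. One (4 states) tracks the count of `0`s modulo 4; the other (6 states) tracks whether the input so far still matches the prefix `1011`. Each combined state is a pair, one component from each; accept when both components accept. Minimizing collapses redundant product states.
        0   1  
>  q0   q1  q2 
   q1   q1  q1 
   q2   q3  q1 
   q3   q1  q4 
   q4   q1  q5 
   q5   q6  q5 
 * q6   q7  q6 
   q7   q8  q7 
   q8   q5  q8 
(> = start, * = accepting)

start=q0; accept=q6; q0-0->q1; q0-1->q2; q1-0->q1; q1-1->q1; q2-0->q3; q2-1->q1; q3-0->q1; q3-1->q4; q4-0->q1; q4-1->q5; q5-0->q6; q5-1->q5; q6-0->q7; q6-1->q6; q7-0->q8; q7-1->q7; q8-0->q5; q8-1->q8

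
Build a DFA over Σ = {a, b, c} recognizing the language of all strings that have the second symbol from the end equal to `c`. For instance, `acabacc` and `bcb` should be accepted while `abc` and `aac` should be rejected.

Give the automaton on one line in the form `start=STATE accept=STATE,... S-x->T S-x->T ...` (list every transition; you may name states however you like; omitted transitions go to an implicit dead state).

start=s0 accept=s10,s11,s12 s0-a->s1 s0-b->s2 s0-c->s3 s1-a->s4 s1-b->s5 s1-c->s6 s2-a->s7 s2-b->s8 s2-c->s9 s3-a->s10 s3-b->s11 s3-c->s12 s4-a->s4 s4-b->s5 s4-c->s6 s5-a->s7 s5-b->s8 s5-c->s9 s6-a->s10 s6-b->s11 s6-c->s12 s7-a->s4 s7-b->s5 s7-c->s6 s8-a->s7 s8-b->s8 s8-c->s9 s9-a->s10 s9-b->s11 s9-c->s12 s10-a->s4 s10-b->s5 s10-c->s6 s11-a->s7 s11-b->s8 s11-c->s9 s12-a->s10 s12-b->s11 s12-c->s12

Because acceptance depends on a position counted from the end, the machine has to buffer the most recent 2 symbols. Make each state the string of the last up-to-2 symbols read; on input `x` shift the window left and append `x`. Accept when the buffered window has length 2 and begins with `c`.
A 13-state machine:
          a    b    c  
>  s0     s1   s2   s3 
   s1     s4   s5   s6 
   s2     s7   s8   s9 
   s3    s10  s11  s12 
   s4     s4   s5   s6 
   s5     s7   s8   s9 
   s6    s10  s11  s12 
   s7     s4   s5   s6 
   s8     s7   s8   s9 
   s9    s10  s11  s12 
 * s10    s4   s5   s6 
 * s11    s7   s8   s9 
 * s12   s10  s11  s12 
(> = start, * = accepting)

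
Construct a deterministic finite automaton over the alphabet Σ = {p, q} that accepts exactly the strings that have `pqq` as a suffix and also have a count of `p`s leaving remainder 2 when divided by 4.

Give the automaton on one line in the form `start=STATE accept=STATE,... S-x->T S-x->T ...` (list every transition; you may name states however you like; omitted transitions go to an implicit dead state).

start=A accept=F A-p->B A-q->A B-p->C B-q->B C-p->D C-q->E D-p->A D-q->D E-p->D E-q->F F-p->D F-q->G G-p->D G-q->G

Handle the two conditions separately and then intersect. The first has 4 states tracking how much of the suffix `pqq` has currently been matched; the second has 4 states tracking the count of `p`s modulo 4. A product state is a pair (one from each), accepting exactly when both do. Minimizing collapses redundant product states.
A 7-state machine:
       p  q 
>  A   B  A 
   B   C  B 
   C   D  E 
   D   A  D 
   E   D  F 
 * F   D  G 
   G   D  G 
(> = start, * = accepting)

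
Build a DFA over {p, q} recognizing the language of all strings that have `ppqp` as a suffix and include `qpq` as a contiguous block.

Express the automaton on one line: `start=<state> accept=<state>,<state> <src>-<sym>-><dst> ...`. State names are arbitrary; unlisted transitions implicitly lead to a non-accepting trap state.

Run two small machines in parallel and take their product. The first has 5 states tracking how much of the suffix `ppqp` has currently been matched; the second has 4 states tracking whether and how much of `qpq` has been seen. A product state is a pair (one from each), accepting exactly when both do. After merging equivalent states the machine shrinks.
8 states suffice.
       p  q 
>  A   A  B 
   B   C  B 
   C   A  D 
   D   E  D 
   E   F  D 
   F   F  G 
   G   H  D 
 * H   F  D 
(> = start, * = accepting)

start=A accept=H A-p->A A-q->B B-p->C B-q->B C-p->A C-q->D D-p->E D-q->D E-p->F E-q->D F-p->F F-q->G G-p->H G-q->D H-p->F H-q->D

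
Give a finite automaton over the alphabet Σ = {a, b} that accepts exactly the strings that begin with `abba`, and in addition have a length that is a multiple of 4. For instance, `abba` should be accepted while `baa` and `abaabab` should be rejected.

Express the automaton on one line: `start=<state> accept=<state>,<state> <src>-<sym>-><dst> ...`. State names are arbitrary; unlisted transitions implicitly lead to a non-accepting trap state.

Build one automaton per condition and run them in lockstep. The first has 6 states tracking whether the input so far still matches the prefix `abba`; the second has 4 states tracking the input length modulo 4. A product state is a pair (one from each), accepting exactly when both do. After merging equivalent states the machine shrinks.
A 9-state machine:
        a   b  
>  q0   q1  q2 
   q1   q2  q3 
   q2   q2  q2 
   q3   q2  q4 
   q4   q5  q2 
 * q5   q6  q6 
   q6   q7  q7 
   q7   q8  q8 
   q8   q5  q5 
(> = start, * = accepting)

start=q0 accept=q5 q0-a->q1 q0-b->q2 q1-a->q2 q1-b->q3 q2-a->q2 q2-b->q2 q3-a->q2 q3-b->q4 q4-a->q5 q4-b->q2 q5-a->q6 q5-b->q6 q6-a->q7 q6-b->q7 q7-a->q8 q7-b->q8 q8-a->q5 q8-b->q5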